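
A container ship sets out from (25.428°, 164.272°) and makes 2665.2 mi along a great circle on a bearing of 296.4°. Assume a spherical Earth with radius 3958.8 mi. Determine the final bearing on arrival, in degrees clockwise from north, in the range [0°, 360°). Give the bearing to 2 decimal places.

δ = 2665.2/3958.8 = 0.673234 rad (38.5735°).
With φ₁ = 25.428° = 0.443802 rad and θ = 296.4° = 5.173156 rad:
sin φ₂ = sin φ₁ cos δ + cos φ₁ sin δ cos θ = (0.429377)(0.781809) + (0.903126)(0.623518)(0.444635) = 0.586071
φ₂ = asin(0.586071) = 0.626201 rad = 35.879°.
Δλ = atan2( sin θ sin δ cos φ₁ , cos δ − sin φ₁ sin φ₂ ) = atan2(-0.504389, 0.530164) = -0.760489 rad = -43.573°.
λ₂ = λ₁ + Δλ = 120.699°.
The forward bearing on arrival equals the back-azimuth from the destination plus 180°.
Back-azimuth from P₂ (35.88°, 120.70°) to P₁ (25.43°, 164.27°), with Δλ' = λ₁ − λ₂ = 43.57°: atan2( sin Δλ' cos φ₁ , cos φ₂ sin φ₁ − sin φ₂ cos φ₁ cos Δλ' ) = 93.27°.
Final bearing = (93.27° + 180°) mod 360° = 273.27°.

final bearing 273.27°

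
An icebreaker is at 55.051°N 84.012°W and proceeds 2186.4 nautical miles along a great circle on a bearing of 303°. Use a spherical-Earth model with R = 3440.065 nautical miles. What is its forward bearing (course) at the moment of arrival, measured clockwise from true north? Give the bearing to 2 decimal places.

final bearing 243.89°

δ = 2186.4/3440.065 = 0.635569 rad (36.4154°).
Converting: φ₁ = 0.960821 rad, θ = 5.288348 rad.
Destination latitude: φ₂ = arcsin( sin φ₁ cos δ + cos φ₁ sin δ cos θ ) = arcsin(0.844821) = 57.653°.
For the longitude increment, Δλ = atan2( sin θ sin δ cos φ₁, cos δ − sin φ₁ sin φ₂ ) = atan2(-0.285200, 0.112266) = -68.514°.
λ₂ = -84.012° + -68.514° = -152.526°.
The forward bearing on arrival equals the back-azimuth from the destination plus 180°.
Back-azimuth from P₂ (57.65°, -152.53°) to P₁ (55.05°, -84.01°), with Δλ' = λ₁ − λ₂ = 68.51°: atan2( sin Δλ' cos φ₁ , cos φ₂ sin φ₁ − sin φ₂ cos φ₁ cos Δλ' ) = 63.89°.
Final bearing = (63.89° + 180°) mod 360° = 243.89°.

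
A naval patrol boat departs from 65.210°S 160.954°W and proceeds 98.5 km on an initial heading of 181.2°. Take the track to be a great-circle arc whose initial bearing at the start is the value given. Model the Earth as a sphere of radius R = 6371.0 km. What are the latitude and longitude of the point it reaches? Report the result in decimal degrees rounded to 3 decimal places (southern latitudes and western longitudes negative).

δ = 98.5/6371 = 0.015461 rad (0.8858°).
Converting: φ₁ = -1.138129 rad, θ = 3.162537 rad.
Applying the spherical law of cosines for sides, sin φ₂ = sin φ₁ cos δ + cos φ₁ sin δ cos θ = -0.914223, so φ₂ = -66.096°.
Δλ = atan2( sin θ sin δ cos φ₁ , cos δ − sin φ₁ sin φ₂ ) = atan2(-0.000136, 0.169902) = -0.000799 rad = -0.046°.
Hence λ₂ = -160.954° + -0.046° = -161.000°.

latitude -66.096°, longitude -161.000°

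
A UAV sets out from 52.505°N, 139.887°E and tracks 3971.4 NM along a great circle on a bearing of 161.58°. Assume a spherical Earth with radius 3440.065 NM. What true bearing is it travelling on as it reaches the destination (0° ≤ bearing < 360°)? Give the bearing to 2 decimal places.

final bearing 168.66°

Angular distance δ = d/R = 3971.4 / 3440.065 = 1.154455 rad.
Start latitude φ₁ = 0.916385 rad; initial bearing θ = 2.820103 rad.
Applying the spherical law of cosines for sides, sin φ₂ = sin φ₁ cos δ + cos φ₁ sin δ cos θ = -0.207306, so φ₂ = -11.964°.
For the longitude increment, Δλ = atan2( sin θ sin δ cos φ₁, cos δ − sin φ₁ sin φ₂ ) = atan2(0.175904, 0.568895) = 17.182°.
Hence λ₂ = 139.887° + 17.182° = 157.069°.
The forward bearing on arrival equals the back-azimuth from the destination plus 180°.
Back-azimuth from P₂ (-11.96°, 157.07°) to P₁ (52.51°, 139.89°), with Δλ' = λ₁ − λ₂ = -17.18°: atan2( sin Δλ' cos φ₁ , cos φ₂ sin φ₁ − sin φ₂ cos φ₁ cos Δλ' ) = 348.66°.
Final bearing = (348.66° + 180°) mod 360° = 168.66°.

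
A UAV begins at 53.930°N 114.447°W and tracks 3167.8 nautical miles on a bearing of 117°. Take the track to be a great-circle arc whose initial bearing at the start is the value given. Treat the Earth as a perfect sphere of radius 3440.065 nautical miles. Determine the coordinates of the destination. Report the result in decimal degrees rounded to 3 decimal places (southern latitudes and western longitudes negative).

The arc subtends δ = 3167.8/3440.065 = 0.920855 rad at the centre.
Start latitude φ₁ = 0.941256 rad; initial bearing θ = 2.042035 rad.
sin φ₂ = sin φ₁ cos δ + cos φ₁ sin δ cos θ = (0.808298)(0.605140) + (0.588773)(0.796119)(-0.453990) = 0.276333
φ₂ = asin(0.276333) = 0.279976 rad = 16.041°.
Δλ = atan2( sin θ sin δ cos φ₁ , cos δ − sin φ₁ sin φ₂ ) = atan2(0.417645, 0.381780) = 0.830231 rad = 47.569°.
λ₂ = λ₁ + Δλ = -66.878°.

latitude 16.041°, longitude -66.878°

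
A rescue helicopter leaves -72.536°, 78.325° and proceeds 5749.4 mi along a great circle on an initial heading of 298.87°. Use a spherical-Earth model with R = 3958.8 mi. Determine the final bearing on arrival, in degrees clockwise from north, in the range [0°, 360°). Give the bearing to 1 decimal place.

Central angle δ = d/R = 1.452309 rad.
Converting: φ₁ = -1.265992 rad, θ = 5.216266 rad.
Applying the spherical law of cosines for sides, sin φ₂ = sin φ₁ cos δ + cos φ₁ sin δ cos θ = 0.031121, so φ₂ = 1.783°.
For the longitude increment, Δλ = atan2( sin θ sin δ cos φ₁, cos δ − sin φ₁ sin φ₂ ) = atan2(-0.260966, 0.147897) = -60.459°.
Hence λ₂ = 78.325° + -60.459° = 17.866°.
The forward bearing on arrival equals the back-azimuth from the destination plus 180°.
Back-azimuth from P₂ (1.8°, 17.9°) to P₁ (-72.5°, 78.3°), with Δλ' = λ₁ − λ₂ = 60.5°: atan2( sin Δλ' cos φ₁ , cos φ₂ sin φ₁ − sin φ₂ cos φ₁ cos Δλ' ) = 164.8°.
Final bearing = (164.8° + 180°) mod 360° = 344.8°.

final bearing 344.8°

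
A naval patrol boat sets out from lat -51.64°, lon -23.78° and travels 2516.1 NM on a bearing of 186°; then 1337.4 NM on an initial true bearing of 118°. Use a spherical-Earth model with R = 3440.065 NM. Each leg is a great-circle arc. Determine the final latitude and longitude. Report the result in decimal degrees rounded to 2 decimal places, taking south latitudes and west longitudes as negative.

Apply the spherical direct solution leg by leg, carrying full precision between legs.
Leg 1: from (-51.64°, -23.78°), δ = 2516.1/3440.065 = 0.731411 rad, θ = 186° → φ = -84.76°, λ = -153.98°.
Leg 2: from (-84.76°, -153.98°), δ = 1337.4/3440.065 = 0.388772 rad, θ = 118° → φ = -69.68°, λ = -48.51°.

latitude -69.68°, longitude -48.51°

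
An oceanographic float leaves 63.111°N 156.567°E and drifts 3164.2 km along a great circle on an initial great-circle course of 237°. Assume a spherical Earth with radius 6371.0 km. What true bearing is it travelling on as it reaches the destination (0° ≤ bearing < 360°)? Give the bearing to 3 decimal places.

final bearing 210.593°

Central angle δ = d/R = 0.496657 rad.
Converting: φ₁ = 1.101495 rad, θ = 4.136430 rad.
Destination latitude: φ₂ = arcsin( sin φ₁ cos δ + cos φ₁ sin δ cos θ ) = arcsin(0.666758) = 41.817°.
For the longitude increment, Δλ = atan2( sin θ sin δ cos φ₁, cos δ − sin φ₁ sin φ₂ ) = atan2(-0.180732, 0.284509) = -32.425°.
λ₂ = λ₁ + Δλ = 124.142°.
The forward bearing on arrival equals the back-azimuth from the destination plus 180°.
Back-azimuth from P₂ (41.817°, 124.142°) to P₁ (63.111°, 156.567°), with Δλ' = λ₁ − λ₂ = 32.425°: atan2( sin Δλ' cos φ₁ , cos φ₂ sin φ₁ − sin φ₂ cos φ₁ cos Δλ' ) = 30.593°.
Final bearing = (30.593° + 180°) mod 360° = 210.593°.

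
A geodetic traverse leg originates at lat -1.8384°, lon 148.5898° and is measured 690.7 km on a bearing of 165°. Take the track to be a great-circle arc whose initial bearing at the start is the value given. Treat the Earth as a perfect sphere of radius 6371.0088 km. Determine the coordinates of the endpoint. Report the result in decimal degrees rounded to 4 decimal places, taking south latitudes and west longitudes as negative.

latitude -7.8368°, longitude 150.2097°

Angular distance δ = d/R = 690.7 / 6371.0088 = 0.108413 rad.
With φ₁ = -1.8384° = -0.032086 rad and θ = 165° = 2.879793 rad:
sin φ₂ = sin φ₁ cos δ + cos φ₁ sin δ cos θ = (-0.032081)(0.994129) + (0.999485)(0.108201)(-0.965926) = -0.136352
φ₂ = asin(-0.136352) = -0.136778 rad = -7.8368°.
Δλ = atan2( sin θ sin δ cos φ₁ , cos δ − sin φ₁ sin φ₂ ) = atan2(0.027990, 0.989755) = 0.028272 rad = 1.6199°.
λ₂ = λ₁ + Δλ = 150.2097°.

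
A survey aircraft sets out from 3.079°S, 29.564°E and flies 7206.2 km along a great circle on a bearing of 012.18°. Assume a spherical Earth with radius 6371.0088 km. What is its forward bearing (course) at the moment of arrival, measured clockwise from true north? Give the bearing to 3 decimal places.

Angular distance δ = d/R = 7206.2 / 6371.0088 = 1.131092 rad.
Start latitude φ₁ = -0.053739 rad; initial bearing θ = 0.212581 rad.
Destination latitude: φ₂ = arcsin( sin φ₁ cos δ + cos φ₁ sin δ cos θ ) = arcsin(0.860368) = 59.358°.
Then Δλ = atan2(0.190639, 0.471884) = 0.383945 rad, from sin θ sin δ cos φ₁ over cos δ − sin φ₁ sin φ₂.
Hence λ₂ = 29.564° + 21.998° = 51.562°.
The forward bearing on arrival equals the back-azimuth from the destination plus 180°.
Back-azimuth from P₂ (59.358°, 51.562°) to P₁ (-3.079°, 29.564°), with Δλ' = λ₁ − λ₂ = -21.998°: atan2( sin Δλ' cos φ₁ , cos φ₂ sin φ₁ − sin φ₂ cos φ₁ cos Δλ' ) = 204.416°.
Final bearing = (204.416° + 180°) mod 360° = 24.416°.

final bearing 24.416°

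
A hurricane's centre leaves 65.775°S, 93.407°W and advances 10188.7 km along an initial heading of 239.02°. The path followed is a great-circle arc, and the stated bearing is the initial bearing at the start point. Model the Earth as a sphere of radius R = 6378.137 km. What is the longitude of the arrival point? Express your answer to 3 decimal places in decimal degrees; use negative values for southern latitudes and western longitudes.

longitude 147.332°

Central angle δ = d/R = 1.597441 rad.
Converting: φ₁ = -1.147990 rad, θ = 4.171686 rad.
sin φ₂ = sin φ₁ cos δ + cos φ₁ sin δ cos θ = (-0.911941)(-0.026642) + (0.410321)(0.999645)(-0.514739) = -0.186837
φ₂ = asin(-0.186837) = -0.187942 rad = -10.768°.
Then Δλ = atan2(-0.351663, -0.197027) = -2.081491 rad, from sin θ sin δ cos φ₁ over cos δ − sin φ₁ sin φ₂.
λ₂ = -93.407° + -119.261° = -212.668°, normalized to (−180°, 180°] → 147.332°.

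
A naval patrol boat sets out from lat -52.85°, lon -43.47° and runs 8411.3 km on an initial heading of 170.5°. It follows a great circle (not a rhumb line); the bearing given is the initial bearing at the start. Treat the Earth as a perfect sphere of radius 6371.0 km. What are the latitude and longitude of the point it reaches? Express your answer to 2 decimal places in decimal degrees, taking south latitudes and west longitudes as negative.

latitude -50.77°, longitude 121.88°

Central angle δ = d/R = 1.320248 rad.
With φ₁ = -52.85° = -0.922407 rad and θ = 170.5° = 2.975786 rad:
Destination latitude: φ₂ = arcsin( sin φ₁ cos δ + cos φ₁ sin δ cos θ ) = arcsin(-0.774643) = -50.77°.
Δλ = atan2( sin θ sin δ cos φ₁ , cos δ − sin φ₁ sin φ₂ ) = atan2(0.096561, -0.369499) = 2.885981 rad = 165.35°.
Hence λ₂ = -43.47° + 165.35° = 121.88°.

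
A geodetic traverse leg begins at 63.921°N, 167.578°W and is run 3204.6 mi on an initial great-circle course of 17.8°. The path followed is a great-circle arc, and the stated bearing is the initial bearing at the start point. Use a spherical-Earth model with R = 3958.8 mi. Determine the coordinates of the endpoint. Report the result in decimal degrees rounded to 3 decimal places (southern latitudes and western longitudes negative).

latitude 67.316°, longitude -22.597°

Central angle δ = d/R = 0.809488 rad.
Converting: φ₁ = 1.115632 rad, θ = 0.310669 rad.
sin φ₂ = sin φ₁ cos δ + cos φ₁ sin δ cos θ = (0.898189)(0.689869) + (0.439610)(0.723934)(0.952129) = 0.922647
φ₂ = asin(0.922647) = 1.174888 rad = 67.316°.
Δλ = atan2( sin θ sin δ cos φ₁ , cos δ − sin φ₁ sin φ₂ ) = atan2(0.097287, -0.138842) = 2.530393 rad = 144.981°.
Hence λ₂ = -167.578° + 144.981° = -22.597°.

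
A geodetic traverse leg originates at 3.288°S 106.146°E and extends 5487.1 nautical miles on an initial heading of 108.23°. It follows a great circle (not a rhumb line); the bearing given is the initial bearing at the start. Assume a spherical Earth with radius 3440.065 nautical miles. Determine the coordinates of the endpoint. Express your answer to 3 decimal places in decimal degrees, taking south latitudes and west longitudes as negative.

latitude -18.110°, longitude -161.312°

The arc subtends δ = 5487.1/3440.065 = 1.595057 rad at the centre.
Converting: φ₁ = -0.057386 rad, θ = 1.888970 rad.
Applying the spherical law of cosines for sides, sin φ₂ = sin φ₁ cos δ + cos φ₁ sin δ cos θ = -0.310834, so φ₂ = -18.110°.
Then Δλ = atan2(0.947966, -0.042086) = 1.615164 rad, from sin θ sin δ cos φ₁ over cos δ − sin φ₁ sin φ₂.
λ₂ = 106.146° + 92.542° = 198.688°, normalized to (−180°, 180°] → -161.312°.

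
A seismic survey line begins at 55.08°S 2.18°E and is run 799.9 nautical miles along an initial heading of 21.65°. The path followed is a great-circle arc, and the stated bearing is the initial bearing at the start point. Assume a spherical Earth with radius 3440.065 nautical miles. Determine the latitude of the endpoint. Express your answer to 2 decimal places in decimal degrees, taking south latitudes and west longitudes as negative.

latitude -42.48°

Angular distance δ = d/R = 799.9 / 3440.065 = 0.232525 rad.
Converting: φ₁ = -0.961327 rad, θ = 0.377864 rad.
Applying the spherical law of cosines for sides, sin φ₂ = sin φ₁ cos δ + cos φ₁ sin δ cos θ = -0.675282, so φ₂ = -42.48°.
For the longitude increment, Δλ = atan2( sin θ sin δ cos φ₁, cos δ − sin φ₁ sin φ₂ ) = atan2(0.048666, 0.419388) = 6.62°.
λ₂ = 2.18° + 6.62° = 8.80°.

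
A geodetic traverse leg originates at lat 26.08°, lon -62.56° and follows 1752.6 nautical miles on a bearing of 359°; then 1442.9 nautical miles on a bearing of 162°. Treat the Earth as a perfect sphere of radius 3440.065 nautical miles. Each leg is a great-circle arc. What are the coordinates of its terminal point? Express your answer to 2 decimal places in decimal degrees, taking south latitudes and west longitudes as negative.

Apply the spherical direct solution leg by leg, carrying full precision between legs.
Leg 1: from (26.08°, -62.56°), δ = 1752.6/3440.065 = 0.509467 rad, θ = 359° → φ = 55.26°, λ = -63.42°.
Leg 2: from (55.26°, -63.42°), δ = 1442.9/3440.065 = 0.419440 rad, θ = 162° → φ = 32.00°, λ = -54.88°.

latitude 32.00°, longitude -54.88°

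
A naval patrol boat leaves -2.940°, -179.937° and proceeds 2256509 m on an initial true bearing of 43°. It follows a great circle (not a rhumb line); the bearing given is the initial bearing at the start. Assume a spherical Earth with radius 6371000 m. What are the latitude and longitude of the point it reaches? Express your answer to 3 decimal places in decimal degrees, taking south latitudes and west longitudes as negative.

Central angle δ = d/R = 0.354184 rad.
Converting: φ₁ = -0.051313 rad, θ = 0.750492 rad.
sin φ₂ = sin φ₁ cos δ + cos φ₁ sin δ cos θ = (-0.051290)(0.937930) + (0.998684)(0.346826)(0.731354) = 0.205212
φ₂ = asin(0.205212) = 0.206680 rad = 11.842°.
Δλ = atan2( sin θ sin δ cos φ₁ , cos δ − sin φ₁ sin φ₂ ) = atan2(0.236223, 0.948455) = 0.244095 rad = 13.986°.
λ₂ = -179.937° + 13.986° = -165.951°.

latitude 11.842°, longitude -165.951°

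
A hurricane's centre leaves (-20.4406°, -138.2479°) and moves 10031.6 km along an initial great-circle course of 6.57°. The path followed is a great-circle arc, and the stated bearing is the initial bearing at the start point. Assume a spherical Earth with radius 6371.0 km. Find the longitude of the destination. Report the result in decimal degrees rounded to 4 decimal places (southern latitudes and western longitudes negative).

longitude -119.8206°

Central angle δ = d/R = 1.574572 rad.
Start latitude φ₁ = -0.356756 rad; initial bearing θ = 0.114668 rad.
sin φ₂ = sin φ₁ cos δ + cos φ₁ sin δ cos θ = (-0.349236)(-0.003776) + (0.937035)(0.999993)(0.993433) = 0.932193
φ₂ = asin(0.932193) = 1.200425 rad = 68.7793°.
Δλ = atan2( sin θ sin δ cos φ₁ , cos δ − sin φ₁ sin φ₂ ) = atan2(0.107212, 0.321780) = 0.321617 rad = 18.4273°.
λ₂ = λ₁ + Δλ = -119.8206°.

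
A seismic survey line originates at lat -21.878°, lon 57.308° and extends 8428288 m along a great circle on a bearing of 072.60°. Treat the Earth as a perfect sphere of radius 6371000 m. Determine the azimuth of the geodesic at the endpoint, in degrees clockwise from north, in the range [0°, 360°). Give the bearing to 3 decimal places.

Angular distance δ = d/R = 8428288 / 6371000 = 1.322914 rad.
With φ₁ = -21.878° = -0.381843 rad and θ = 72.6° = 1.267109 rad:
Destination latitude: φ₂ = arcsin( sin φ₁ cos δ + cos φ₁ sin δ cos θ ) = arcsin(0.177596) = 10.230°.
For the longitude increment, Δλ = atan2( sin θ sin δ cos φ₁, cos δ − sin φ₁ sin φ₂ ) = atan2(0.858449, 0.311529) = 70.054°.
λ₂ = 57.308° + 70.054° = 127.362°.
The forward bearing on arrival equals the back-azimuth from the destination plus 180°.
Back-azimuth from P₂ (10.230°, 127.362°) to P₁ (-21.878°, 57.308°), with Δλ' = λ₁ − λ₂ = -70.054°: atan2( sin Δλ' cos φ₁ , cos φ₂ sin φ₁ − sin φ₂ cos φ₁ cos Δλ' ) = 244.134°.
Final bearing = (244.134° + 180°) mod 360° = 64.134°.

final bearing 64.134°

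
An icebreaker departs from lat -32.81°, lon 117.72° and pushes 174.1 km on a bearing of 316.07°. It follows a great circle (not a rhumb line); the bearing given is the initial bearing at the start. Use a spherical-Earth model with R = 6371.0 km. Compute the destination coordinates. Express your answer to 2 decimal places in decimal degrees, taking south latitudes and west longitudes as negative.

δ = 174.1/6371 = 0.027327 rad (1.5657°).
Converting: φ₁ = -0.572643 rad, θ = 5.516462 rad.
sin φ₂ = sin φ₁ cos δ + cos φ₁ sin δ cos θ = (-0.541855)(0.999627) + (0.840472)(0.027324)(0.720188) = -0.525114
φ₂ = asin(-0.525114) = -0.552849 rad = -31.68°.
Then Δλ = atan2(-0.015932, 0.715091) = -0.022277 rad, from sin θ sin δ cos φ₁ over cos δ − sin φ₁ sin φ₂.
Hence λ₂ = 117.72° + -1.28° = 116.44°.

latitude -31.68°, longitude 116.44°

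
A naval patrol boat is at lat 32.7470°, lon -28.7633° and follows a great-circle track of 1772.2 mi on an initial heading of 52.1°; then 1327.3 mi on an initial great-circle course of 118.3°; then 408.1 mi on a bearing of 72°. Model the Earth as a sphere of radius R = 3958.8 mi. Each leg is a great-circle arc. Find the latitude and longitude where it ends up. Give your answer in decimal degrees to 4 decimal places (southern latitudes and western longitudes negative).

Apply the spherical direct solution leg by leg, carrying full precision between legs.
Leg 1: from (32.7470°, -28.7633°), δ = 1772.2/3958.8 = 0.447661 rad, θ = 52.1° → φ = 45.3381°, λ = 0.3092°.
Leg 2: from (45.3381°, 0.3092°), δ = 1327.3/3958.8 = 0.335278 rad, θ = 118.3° → φ = 34.1952°, λ = 20.8121°.
Leg 3: from (34.1952°, 20.8121°), δ = 408.1/3958.8 = 0.103087 rad, θ = 72° → φ = 35.8264°, λ = 27.7450°.

latitude 35.8264°, longitude 27.7450°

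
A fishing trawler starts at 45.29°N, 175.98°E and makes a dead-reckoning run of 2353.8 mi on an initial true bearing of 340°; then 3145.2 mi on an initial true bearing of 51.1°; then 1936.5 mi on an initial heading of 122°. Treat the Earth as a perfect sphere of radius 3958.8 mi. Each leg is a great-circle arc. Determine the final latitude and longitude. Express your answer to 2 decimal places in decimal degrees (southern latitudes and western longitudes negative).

Apply the spherical direct solution leg by leg, carrying full precision between legs.
Leg 1: from (45.29°, 175.98°), δ = 2353.8/3958.8 = 0.594574 rad, θ = 340° → φ = 73.54°, λ = 133.43°.
Leg 2: from (73.54°, 133.43°), δ = 3145.2/3958.8 = 0.794483 rad, θ = 51.1° → φ = 53.02°, λ = -113.97°.
Leg 3: from (53.02°, -113.97°), δ = 1936.5/3958.8 = 0.489163 rad, θ = 122° → φ = 33.74°, λ = -85.33°.

latitude 33.74°, longitude -85.33°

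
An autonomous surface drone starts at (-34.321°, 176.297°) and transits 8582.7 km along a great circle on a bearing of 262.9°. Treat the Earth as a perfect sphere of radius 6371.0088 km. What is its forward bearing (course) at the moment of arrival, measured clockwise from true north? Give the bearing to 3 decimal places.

final bearing 302.749°

The arc subtends δ = 8582.7/6371.0088 = 1.347149 rad at the centre.
Converting: φ₁ = -0.599014 rad, θ = 4.588471 rad.
sin φ₂ = sin φ₁ cos δ + cos φ₁ sin δ cos θ = (-0.563829)(0.221787) + (0.825892)(0.975095)(-0.123601) = -0.224589
φ₂ = asin(-0.224589) = -0.226521 rad = -12.979°.
Δλ = atan2( sin θ sin δ cos φ₁ , cos δ − sin φ₁ sin φ₂ ) = atan2(-0.799148, 0.095157) = -1.452281 rad = -83.210°.
Hence λ₂ = 176.297° + -83.210° = 93.087°.
The forward bearing on arrival equals the back-azimuth from the destination plus 180°.
Back-azimuth from P₂ (-12.979°, 93.087°) to P₁ (-34.321°, 176.297°), with Δλ' = λ₁ − λ₂ = 83.210°: atan2( sin Δλ' cos φ₁ , cos φ₂ sin φ₁ − sin φ₂ cos φ₁ cos Δλ' ) = 122.749°.
Final bearing = (122.749° + 180°) mod 360° = 302.749°.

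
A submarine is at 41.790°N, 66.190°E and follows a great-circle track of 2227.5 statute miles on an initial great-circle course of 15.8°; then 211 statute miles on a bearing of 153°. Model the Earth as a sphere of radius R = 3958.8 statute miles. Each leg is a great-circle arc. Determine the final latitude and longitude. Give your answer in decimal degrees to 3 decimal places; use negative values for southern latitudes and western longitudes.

Apply the spherical direct solution leg by leg, carrying full precision between legs.
Leg 1: from (41.790°, 66.190°), δ = 2227.5/3958.8 = 0.562671 rad, θ = 15.8° → φ = 71.151°, λ = 92.906°.
Leg 2: from (71.151°, 92.906°), δ = 211/3958.8 = 0.053299 rad, θ = 153° → φ = 68.387°, λ = 96.671°.

latitude 68.387°, longitude 96.671°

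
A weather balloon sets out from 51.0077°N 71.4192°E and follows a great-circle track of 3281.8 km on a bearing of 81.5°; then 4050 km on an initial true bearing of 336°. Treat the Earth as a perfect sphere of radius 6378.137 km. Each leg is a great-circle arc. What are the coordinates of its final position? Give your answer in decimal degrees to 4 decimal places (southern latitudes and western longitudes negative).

Apply the spherical direct solution leg by leg, carrying full precision between legs.
Leg 1: from (51.0077°, 71.4192°), δ = 3281.8/6378.137 = 0.514539 rad, θ = 81.5° → φ = 46.2501°, λ = 116.1567°.
Leg 2: from (46.2501°, 116.1567°), δ = 4050/6378.137 = 0.634982 rad, θ = 336° → φ = 72.9953°, λ = 60.5719°.

latitude 72.9953°, longitude 60.5719°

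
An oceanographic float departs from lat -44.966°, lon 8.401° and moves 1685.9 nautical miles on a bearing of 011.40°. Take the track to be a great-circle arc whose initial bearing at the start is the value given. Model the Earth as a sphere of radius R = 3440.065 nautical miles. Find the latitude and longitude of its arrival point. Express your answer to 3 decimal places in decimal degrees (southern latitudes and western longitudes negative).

δ = 1685.9/3440.065 = 0.490078 rad (28.0794°).
With φ₁ = -44.966° = -0.784805 rad and θ = 11.4° = 0.198968 rad:
Destination latitude: φ₂ = arcsin( sin φ₁ cos δ + cos φ₁ sin δ cos θ ) = arcsin(-0.297049) = -17.280°.
Δλ = atan2( sin θ sin δ cos φ₁ , cos δ − sin φ₁ sin φ₂ ) = atan2(0.065826, 0.672376) = 0.097589 rad = 5.591°.
λ₂ = 8.401° + 5.591° = 13.992°.

latitude -17.280°, longitude 13.992°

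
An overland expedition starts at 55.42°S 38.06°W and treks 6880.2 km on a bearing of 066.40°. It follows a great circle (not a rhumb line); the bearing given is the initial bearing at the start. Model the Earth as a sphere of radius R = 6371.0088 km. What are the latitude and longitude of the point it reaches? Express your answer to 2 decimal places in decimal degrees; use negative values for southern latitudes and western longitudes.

The arc subtends δ = 6880.2/6371.0088 = 1.079923 rad at the centre.
With φ₁ = -55.42° = -0.967261 rad and θ = 66.4° = 1.158899 rad:
Applying the spherical law of cosines for sides, sin φ₂ = sin φ₁ cos δ + cos φ₁ sin δ cos θ = -0.187726, so φ₂ = -10.82°.
For the longitude increment, Δλ = atan2( sin θ sin δ cos φ₁, cos δ − sin φ₁ sin φ₂ ) = atan2(0.458676, 0.316835) = 55.36°.
λ₂ = -38.06° + 55.36° = 17.30°.

latitude -10.82°, longitude 17.30°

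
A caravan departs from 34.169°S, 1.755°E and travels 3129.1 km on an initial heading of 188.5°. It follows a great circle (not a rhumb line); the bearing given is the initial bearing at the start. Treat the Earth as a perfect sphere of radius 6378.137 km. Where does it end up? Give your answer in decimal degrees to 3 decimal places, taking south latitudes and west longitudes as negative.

latitude -61.755°, longitude -6.707°

Central angle δ = d/R = 0.490598 rad.
Start latitude φ₁ = -0.596362 rad; initial bearing θ = 3.289946 rad.
Applying the spherical law of cosines for sides, sin φ₂ = sin φ₁ cos δ + cos φ₁ sin δ cos θ = -0.880935, so φ₂ = -61.755°.
Δλ = atan2( sin θ sin δ cos φ₁ , cos δ − sin φ₁ sin φ₂ ) = atan2(-0.057620, 0.387287) = -0.147695 rad = -8.462°.
λ₂ = λ₁ + Δλ = -6.707°.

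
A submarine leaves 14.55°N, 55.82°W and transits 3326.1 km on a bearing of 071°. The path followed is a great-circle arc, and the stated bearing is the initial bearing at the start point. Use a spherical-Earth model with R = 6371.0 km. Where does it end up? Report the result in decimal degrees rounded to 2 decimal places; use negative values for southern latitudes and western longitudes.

Central angle δ = d/R = 0.522069 rad.
Converting: φ₁ = 0.253945 rad, θ = 1.239184 rad.
sin φ₂ = sin φ₁ cos δ + cos φ₁ sin δ cos θ = (0.251225)(0.866789) + (0.967929)(0.498674)(0.325568) = 0.374905
φ₂ = asin(0.374905) = 0.384294 rad = 22.02°.
Then Δλ = atan2(0.456384, 0.772604) = 0.533560 rad, from sin θ sin δ cos φ₁ over cos δ − sin φ₁ sin φ₂.
Hence λ₂ = -55.82° + 30.57° = -25.25°.

latitude 22.02°, longitude -25.25°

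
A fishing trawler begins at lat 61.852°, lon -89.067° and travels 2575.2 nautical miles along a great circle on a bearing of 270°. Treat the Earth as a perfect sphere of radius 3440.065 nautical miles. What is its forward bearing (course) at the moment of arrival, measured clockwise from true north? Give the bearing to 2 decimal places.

final bearing 218.17°

Central angle δ = d/R = 0.748591 rad.
Converting: φ₁ = 1.079521 rad, θ = 4.712389 rad.
Destination latitude: φ₂ = arcsin( sin φ₁ cos δ + cos φ₁ sin δ cos θ ) = arcsin(0.646000) = 40.241°.
For the longitude increment, Δλ = atan2( sin θ sin δ cos φ₁, cos δ − sin φ₁ sin φ₂ ) = atan2(-0.321077, 0.163050) = -63.078°.
λ₂ = λ₁ + Δλ = -152.145°.
The forward bearing on arrival equals the back-azimuth from the destination plus 180°.
Back-azimuth from P₂ (40.24°, -152.14°) to P₁ (61.85°, -89.07°), with Δλ' = λ₁ − λ₂ = 63.08°: atan2( sin Δλ' cos φ₁ , cos φ₂ sin φ₁ − sin φ₂ cos φ₁ cos Δλ' ) = 38.17°.
Final bearing = (38.17° + 180°) mod 360° = 218.17°.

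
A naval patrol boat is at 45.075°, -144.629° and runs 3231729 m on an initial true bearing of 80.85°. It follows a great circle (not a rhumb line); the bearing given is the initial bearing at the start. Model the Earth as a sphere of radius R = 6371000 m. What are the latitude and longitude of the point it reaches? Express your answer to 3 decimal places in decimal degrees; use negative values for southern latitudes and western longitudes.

latitude 42.332°, longitude -104.181°

The arc subtends δ = 3231729/6371000 = 0.507256 rad at the centre.
With φ₁ = 45.075° = 0.786707 rad and θ = 80.85° = 1.411099 rad:
Applying the spherical law of cosines for sides, sin φ₂ = sin φ₁ cos δ + cos φ₁ sin δ cos θ = 0.673428, so φ₂ = 42.332°.
Δλ = atan2( sin θ sin δ cos φ₁ , cos δ − sin φ₁ sin φ₂ ) = atan2(0.338684, 0.397272) = 0.705957 rad = 40.448°.
λ₂ = λ₁ + Δλ = -104.181°.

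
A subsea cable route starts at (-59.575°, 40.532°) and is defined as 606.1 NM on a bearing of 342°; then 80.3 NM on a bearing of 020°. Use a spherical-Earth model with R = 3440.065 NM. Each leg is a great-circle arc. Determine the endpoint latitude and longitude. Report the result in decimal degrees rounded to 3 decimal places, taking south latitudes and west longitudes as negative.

Apply the spherical direct solution leg by leg, carrying full precision between legs.
Leg 1: from (-59.575°, 40.532°), δ = 606.1/3440.065 = 0.176189 rad, θ = 342° → φ = -49.865°, λ = 35.712°.
Leg 2: from (-49.865°, 35.712°), δ = 80.3/3440.065 = 0.023343 rad, θ = 20° → φ = -48.606°, λ = 36.404°.

latitude -48.606°, longitude 36.404°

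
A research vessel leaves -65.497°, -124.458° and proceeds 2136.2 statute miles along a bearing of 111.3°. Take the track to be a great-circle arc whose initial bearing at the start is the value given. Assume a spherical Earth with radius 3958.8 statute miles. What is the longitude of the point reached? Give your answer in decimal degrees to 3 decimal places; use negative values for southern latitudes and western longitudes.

The arc subtends δ = 2136.2/3958.8 = 0.539608 rad at the centre.
Start latitude φ₁ = -1.143138 rad; initial bearing θ = 1.942551 rad.
Destination latitude: φ₂ = arcsin( sin φ₁ cos δ + cos φ₁ sin δ cos θ ) = arcsin(-0.858053) = -59.099°.
For the longitude increment, Δλ = atan2( sin θ sin δ cos φ₁, cos δ − sin φ₁ sin φ₂ ) = atan2(0.198538, 0.077134) = 68.768°.
Hence λ₂ = -124.458° + 68.768° = -55.690°.

longitude -55.690°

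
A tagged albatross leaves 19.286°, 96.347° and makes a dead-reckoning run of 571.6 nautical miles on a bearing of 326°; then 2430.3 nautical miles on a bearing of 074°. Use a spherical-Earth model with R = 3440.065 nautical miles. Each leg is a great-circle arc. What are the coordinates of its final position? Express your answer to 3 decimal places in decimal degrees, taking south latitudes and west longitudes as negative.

latitude 30.367°, longitude 136.707°

Apply the spherical direct solution leg by leg, carrying full precision between legs.
Leg 1: from (19.286°, 96.347°), δ = 571.6/3440.065 = 0.166160 rad, θ = 326° → φ = 27.075°, λ = 90.385°.
Leg 2: from (27.075°, 90.385°), δ = 2430.3/3440.065 = 0.706469 rad, θ = 74° → φ = 30.367°, λ = 136.707°.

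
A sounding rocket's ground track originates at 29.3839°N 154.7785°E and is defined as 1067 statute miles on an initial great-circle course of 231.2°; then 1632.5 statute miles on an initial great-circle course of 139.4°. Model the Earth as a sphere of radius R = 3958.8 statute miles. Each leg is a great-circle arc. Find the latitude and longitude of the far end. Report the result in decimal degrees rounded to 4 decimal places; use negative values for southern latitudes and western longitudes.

latitude 0.7212°, longitude 157.2108°

Apply the spherical direct solution leg by leg, carrying full precision between legs.
Leg 1: from (29.3839°, 154.7785°), δ = 1067/3958.8 = 0.269526 rad, θ = 231.2° → φ = 19.1208°, λ = 142.0909°.
Leg 2: from (19.1208°, 142.0909°), δ = 1632.5/3958.8 = 0.412372 rad, θ = 139.4° → φ = 0.7212°, λ = 157.2108°.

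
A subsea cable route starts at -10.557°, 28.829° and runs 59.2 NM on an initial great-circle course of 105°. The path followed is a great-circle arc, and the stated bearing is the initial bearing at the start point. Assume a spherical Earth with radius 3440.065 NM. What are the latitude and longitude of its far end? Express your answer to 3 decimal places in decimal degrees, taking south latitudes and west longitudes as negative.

δ = 59.2/3440.065 = 0.017209 rad (0.9860°).
With φ₁ = -10.557° = -0.184254 rad and θ = 105° = 1.832596 rad:
Applying the spherical law of cosines for sides, sin φ₂ = sin φ₁ cos δ + cos φ₁ sin δ cos θ = -0.187565, so φ₂ = -10.811°.
Then Δλ = atan2(0.016340, 0.965487) = 0.016923 rad, from sin θ sin δ cos φ₁ over cos δ − sin φ₁ sin φ₂.
λ₂ = λ₁ + Δλ = 29.799°.

latitude -10.811°, longitude 29.799°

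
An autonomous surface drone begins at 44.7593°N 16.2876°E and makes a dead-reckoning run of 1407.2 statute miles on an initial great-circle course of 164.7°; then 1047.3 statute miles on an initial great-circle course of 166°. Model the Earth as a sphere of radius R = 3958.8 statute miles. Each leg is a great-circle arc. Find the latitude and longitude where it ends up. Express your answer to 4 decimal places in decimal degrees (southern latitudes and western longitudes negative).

Apply the spherical direct solution leg by leg, carrying full precision between legs.
Leg 1: from (44.7593°, 16.2876°), δ = 1407.2/3958.8 = 0.355461 rad, θ = 164.7° → φ = 24.9451°, λ = 22.1006°.
Leg 2: from (24.9451°, 22.1006°), δ = 1047.3/3958.8 = 0.264550 rad, θ = 166° → φ = 10.1972°, λ = 25.7856°.

latitude 10.1972°, longitude 25.7856°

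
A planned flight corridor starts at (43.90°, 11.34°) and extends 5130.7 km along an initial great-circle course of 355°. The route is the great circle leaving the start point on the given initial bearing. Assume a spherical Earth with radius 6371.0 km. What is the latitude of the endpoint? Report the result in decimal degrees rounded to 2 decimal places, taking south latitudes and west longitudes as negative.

Angular distance δ = d/R = 5130.7 / 6371 = 0.805321 rad.
Converting: φ₁ = 0.766200 rad, θ = 6.195919 rad.
Applying the spherical law of cosines for sides, sin φ₂ = sin φ₁ cos δ + cos φ₁ sin δ cos θ = 0.998023, so φ₂ = 86.40°.
Δλ = atan2( sin θ sin δ cos φ₁ , cos δ − sin φ₁ sin φ₂ ) = atan2(-0.045282, 0.000849) = -1.552048 rad = -88.93°.
Hence λ₂ = 11.34° + -88.93° = -77.59°.

latitude 86.40°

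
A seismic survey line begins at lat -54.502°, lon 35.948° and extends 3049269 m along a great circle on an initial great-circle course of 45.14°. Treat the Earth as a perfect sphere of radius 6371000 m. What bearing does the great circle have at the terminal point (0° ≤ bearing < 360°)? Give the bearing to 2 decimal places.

Angular distance δ = d/R = 3049269 / 6371000 = 0.478617 rad.
Converting: φ₁ = -0.951239 rad, θ = 0.787842 rad.
Destination latitude: φ₂ = arcsin( sin φ₁ cos δ + cos φ₁ sin δ cos θ ) = arcsin(-0.534014) = -32.277°.
Then Δλ = atan2(0.189564, 0.452873) = 0.396421 rad, from sin θ sin δ cos φ₁ over cos δ − sin φ₁ sin φ₂.
Hence λ₂ = 35.948° + 22.713° = 58.661°.
The forward bearing on arrival equals the back-azimuth from the destination plus 180°.
Back-azimuth from P₂ (-32.28°, 58.66°) to P₁ (-54.50°, 35.95°), with Δλ' = λ₁ − λ₂ = -22.71°: atan2( sin Δλ' cos φ₁ , cos φ₂ sin φ₁ − sin φ₂ cos φ₁ cos Δλ' ) = 209.13°.
Final bearing = (209.13° + 180°) mod 360° = 29.13°.

final bearing 29.13°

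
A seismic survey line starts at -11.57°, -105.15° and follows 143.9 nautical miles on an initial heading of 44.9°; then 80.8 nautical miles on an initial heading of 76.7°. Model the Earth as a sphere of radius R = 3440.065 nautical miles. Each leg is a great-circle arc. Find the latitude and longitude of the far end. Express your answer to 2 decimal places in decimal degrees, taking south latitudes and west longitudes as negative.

latitude -9.56°, longitude -102.10°

Apply the spherical direct solution leg by leg, carrying full precision between legs.
Leg 1: from (-11.57°, -105.15°), δ = 143.9/3440.065 = 0.041831 rad, θ = 44.9° → φ = -9.87°, λ = -103.43°.
Leg 2: from (-9.87°, -103.43°), δ = 80.8/3440.065 = 0.023488 rad, θ = 76.7° → φ = -9.56°, λ = -102.10°.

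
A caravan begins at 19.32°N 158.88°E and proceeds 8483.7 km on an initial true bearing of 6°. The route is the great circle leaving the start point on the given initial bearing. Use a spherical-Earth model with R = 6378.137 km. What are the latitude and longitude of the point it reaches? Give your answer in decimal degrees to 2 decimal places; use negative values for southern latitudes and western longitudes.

latitude 82.02°, longitude -68.14°

Angular distance δ = d/R = 8483.7 / 6378.137 = 1.330122 rad.
Converting: φ₁ = 0.337198 rad, θ = 0.104720 rad.
sin φ₂ = sin φ₁ cos δ + cos φ₁ sin δ cos θ = (0.330844)(0.238358) + (0.943686)(0.971177)(0.994522) = 0.990325
φ₂ = asin(0.990325) = 1.431577 rad = 82.02°.
Then Δλ = atan2(0.095799, -0.089285) = 2.321016 rad, from sin θ sin δ cos φ₁ over cos δ − sin φ₁ sin φ₂.
λ₂ = 158.88° + 132.98° = 291.86°, normalized to (−180°, 180°] → -68.14°.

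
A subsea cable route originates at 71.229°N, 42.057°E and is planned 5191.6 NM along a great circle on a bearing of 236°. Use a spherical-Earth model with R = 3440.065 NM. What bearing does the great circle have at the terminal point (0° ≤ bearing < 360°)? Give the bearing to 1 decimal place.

final bearing 195.6°

The arc subtends δ = 5191.6/3440.065 = 1.509158 rad at the centre.
Start latitude φ₁ = 1.243181 rad; initial bearing θ = 4.118977 rad.
Applying the spherical law of cosines for sides, sin φ₂ = sin φ₁ cos δ + cos φ₁ sin δ cos θ = -0.121276, so φ₂ = -6.966°.
Δλ = atan2( sin θ sin δ cos φ₁ , cos δ − sin φ₁ sin φ₂ ) = atan2(-0.266266, 0.176425) = -0.985623 rad = -56.472°.
λ₂ = λ₁ + Δλ = -14.415°.
The forward bearing on arrival equals the back-azimuth from the destination plus 180°.
Back-azimuth from P₂ (-7.0°, -14.4°) to P₁ (71.2°, 42.1°), with Δλ' = λ₁ − λ₂ = 56.5°: atan2( sin Δλ' cos φ₁ , cos φ₂ sin φ₁ − sin φ₂ cos φ₁ cos Δλ' ) = 15.6°.
Final bearing = (15.6° + 180°) mod 360° = 195.6°.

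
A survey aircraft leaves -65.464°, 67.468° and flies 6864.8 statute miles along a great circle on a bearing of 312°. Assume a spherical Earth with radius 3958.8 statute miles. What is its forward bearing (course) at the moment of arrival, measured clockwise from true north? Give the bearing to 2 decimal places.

The arc subtends δ = 6864.8/3958.8 = 1.734061 rad at the centre.
Converting: φ₁ = -1.142562 rad, θ = 5.445427 rad.
Destination latitude: φ₂ = arcsin( sin φ₁ cos δ + cos φ₁ sin δ cos θ ) = arcsin(0.422034) = 24.963°.
For the longitude increment, Δλ = atan2( sin θ sin δ cos φ₁, cos δ − sin φ₁ sin φ₂ ) = atan2(-0.304498, 0.221385) = -53.981°.
Hence λ₂ = 67.468° + -53.981° = 13.487°.
The forward bearing on arrival equals the back-azimuth from the destination plus 180°.
Back-azimuth from P₂ (24.96°, 13.49°) to P₁ (-65.46°, 67.47°), with Δλ' = λ₁ − λ₂ = 53.98°: atan2( sin Δλ' cos φ₁ , cos φ₂ sin φ₁ − sin φ₂ cos φ₁ cos Δλ' ) = 160.10°.
Final bearing = (160.10° + 180°) mod 360° = 340.10°.

final bearing 340.10°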